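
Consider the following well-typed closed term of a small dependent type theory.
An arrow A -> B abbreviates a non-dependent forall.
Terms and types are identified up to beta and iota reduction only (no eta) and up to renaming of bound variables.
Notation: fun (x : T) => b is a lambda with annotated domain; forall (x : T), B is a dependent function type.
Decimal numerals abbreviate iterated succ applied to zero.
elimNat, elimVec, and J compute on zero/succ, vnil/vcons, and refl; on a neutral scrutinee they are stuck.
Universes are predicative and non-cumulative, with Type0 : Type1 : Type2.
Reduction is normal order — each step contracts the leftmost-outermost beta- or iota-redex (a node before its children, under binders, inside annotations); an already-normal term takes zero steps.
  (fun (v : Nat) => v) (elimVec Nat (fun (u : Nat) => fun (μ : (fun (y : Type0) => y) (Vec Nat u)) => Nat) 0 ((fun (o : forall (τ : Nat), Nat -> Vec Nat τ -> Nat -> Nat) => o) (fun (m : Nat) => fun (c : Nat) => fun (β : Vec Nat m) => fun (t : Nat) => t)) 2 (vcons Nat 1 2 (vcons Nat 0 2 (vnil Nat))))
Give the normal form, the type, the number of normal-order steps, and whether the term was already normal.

normal form:
  0
type:
  Nat
steps to reach normal form (normal order): 14
term was already normal: no
first redex: a beta-redex


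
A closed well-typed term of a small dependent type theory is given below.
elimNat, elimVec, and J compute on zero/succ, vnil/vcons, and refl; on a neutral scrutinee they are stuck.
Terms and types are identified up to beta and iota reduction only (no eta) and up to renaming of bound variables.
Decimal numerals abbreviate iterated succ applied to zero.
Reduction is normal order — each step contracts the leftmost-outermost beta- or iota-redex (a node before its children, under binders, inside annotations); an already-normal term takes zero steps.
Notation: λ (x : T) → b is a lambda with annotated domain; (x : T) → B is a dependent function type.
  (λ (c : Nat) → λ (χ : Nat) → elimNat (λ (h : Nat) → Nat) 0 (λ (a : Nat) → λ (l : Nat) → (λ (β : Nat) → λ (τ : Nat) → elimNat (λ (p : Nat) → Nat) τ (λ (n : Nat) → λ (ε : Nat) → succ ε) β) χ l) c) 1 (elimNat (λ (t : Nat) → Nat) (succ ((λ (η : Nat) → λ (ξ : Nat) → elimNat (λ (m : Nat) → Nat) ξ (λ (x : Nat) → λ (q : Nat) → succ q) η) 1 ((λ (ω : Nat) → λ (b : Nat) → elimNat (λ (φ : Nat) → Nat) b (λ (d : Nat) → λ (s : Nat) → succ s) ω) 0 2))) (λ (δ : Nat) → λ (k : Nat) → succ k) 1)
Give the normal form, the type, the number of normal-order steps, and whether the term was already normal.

reduced normal form:
  5
inferred type:
  Nat
reduction steps (normal order): 37
already normal: no
first contracted redex: a beta-redex


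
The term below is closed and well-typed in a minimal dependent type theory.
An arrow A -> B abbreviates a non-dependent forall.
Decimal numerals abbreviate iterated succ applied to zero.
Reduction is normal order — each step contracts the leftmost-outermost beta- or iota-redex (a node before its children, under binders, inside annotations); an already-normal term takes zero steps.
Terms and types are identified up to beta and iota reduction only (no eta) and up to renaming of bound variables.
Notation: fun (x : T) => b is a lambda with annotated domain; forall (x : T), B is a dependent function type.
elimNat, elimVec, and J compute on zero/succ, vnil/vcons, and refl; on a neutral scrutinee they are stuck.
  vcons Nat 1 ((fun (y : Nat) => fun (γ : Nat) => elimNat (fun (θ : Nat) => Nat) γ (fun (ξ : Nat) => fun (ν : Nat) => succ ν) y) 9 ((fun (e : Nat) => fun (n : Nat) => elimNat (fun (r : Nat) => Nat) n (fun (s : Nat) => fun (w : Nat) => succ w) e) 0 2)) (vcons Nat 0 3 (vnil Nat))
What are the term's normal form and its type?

normal form:
  vcons Nat 1 11 (vcons Nat 0 3 (vnil Nat))
the term's type:
  Vec Nat 2
observation: 33 normal-order steps normalize the term, beginning with a beta-redex.


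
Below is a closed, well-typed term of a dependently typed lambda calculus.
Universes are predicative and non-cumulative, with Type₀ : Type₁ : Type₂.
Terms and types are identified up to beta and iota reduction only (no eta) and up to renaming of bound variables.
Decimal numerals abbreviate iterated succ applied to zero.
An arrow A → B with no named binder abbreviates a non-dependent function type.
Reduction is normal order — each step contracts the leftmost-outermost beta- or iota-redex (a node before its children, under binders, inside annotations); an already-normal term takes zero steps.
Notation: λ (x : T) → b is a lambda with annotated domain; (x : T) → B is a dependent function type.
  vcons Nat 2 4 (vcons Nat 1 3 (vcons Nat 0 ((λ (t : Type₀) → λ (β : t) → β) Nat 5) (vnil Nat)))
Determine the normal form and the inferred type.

resulting normal form:
  vcons Nat 2 4 (vcons Nat 1 3 (vcons Nat 0 5 (vnil Nat)))
inferred type:
  Vec Nat 3
observation: 2 normal-order steps normalize the term, beginning with a beta-redex.


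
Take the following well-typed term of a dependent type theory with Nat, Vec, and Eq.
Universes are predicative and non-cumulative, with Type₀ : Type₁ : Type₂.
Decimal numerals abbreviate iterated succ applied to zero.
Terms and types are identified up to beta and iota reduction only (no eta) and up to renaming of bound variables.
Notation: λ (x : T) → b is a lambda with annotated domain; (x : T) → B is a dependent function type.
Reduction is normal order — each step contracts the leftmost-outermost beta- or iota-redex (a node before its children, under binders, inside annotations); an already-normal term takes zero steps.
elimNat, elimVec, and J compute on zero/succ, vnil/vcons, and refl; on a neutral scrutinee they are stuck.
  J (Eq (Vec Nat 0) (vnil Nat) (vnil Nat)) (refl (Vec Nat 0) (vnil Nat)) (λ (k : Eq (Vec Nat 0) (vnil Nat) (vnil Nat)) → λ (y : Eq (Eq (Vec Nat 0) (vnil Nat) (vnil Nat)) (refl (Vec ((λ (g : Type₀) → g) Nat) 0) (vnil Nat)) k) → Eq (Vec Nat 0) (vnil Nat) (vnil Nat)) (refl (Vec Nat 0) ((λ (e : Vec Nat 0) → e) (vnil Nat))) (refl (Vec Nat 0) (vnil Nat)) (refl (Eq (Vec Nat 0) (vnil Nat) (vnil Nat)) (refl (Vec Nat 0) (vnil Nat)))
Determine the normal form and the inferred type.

resulting normal form:
  refl (Vec Nat 0) (vnil Nat)
inferred type:
  Eq (Vec Nat 0) (vnil Nat) (vnil Nat)


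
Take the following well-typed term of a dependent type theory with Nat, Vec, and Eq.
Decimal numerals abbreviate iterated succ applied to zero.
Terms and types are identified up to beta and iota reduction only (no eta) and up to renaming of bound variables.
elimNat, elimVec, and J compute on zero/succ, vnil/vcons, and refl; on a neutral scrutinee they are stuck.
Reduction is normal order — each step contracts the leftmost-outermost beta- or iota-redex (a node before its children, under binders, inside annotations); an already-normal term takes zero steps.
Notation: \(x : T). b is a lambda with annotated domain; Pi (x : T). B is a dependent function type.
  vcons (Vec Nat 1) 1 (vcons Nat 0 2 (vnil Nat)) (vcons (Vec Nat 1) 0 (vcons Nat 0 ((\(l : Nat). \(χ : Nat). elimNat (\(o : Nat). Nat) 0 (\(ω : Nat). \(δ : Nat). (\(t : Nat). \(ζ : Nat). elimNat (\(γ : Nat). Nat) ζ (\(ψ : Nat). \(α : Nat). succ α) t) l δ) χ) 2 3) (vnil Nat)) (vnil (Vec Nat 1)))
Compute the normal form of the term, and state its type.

reduced normal form:
  vcons (Vec Nat 1) 1 (vcons Nat 0 2 (vnil Nat)) (vcons (Vec Nat 1) 0 (vcons Nat 0 6 (vnil Nat)) (vnil (Vec Nat 1)))
type:
  Vec (Vec Nat 1) 2
observation: 39 normal-order steps normalize the term, beginning with a beta-redex.


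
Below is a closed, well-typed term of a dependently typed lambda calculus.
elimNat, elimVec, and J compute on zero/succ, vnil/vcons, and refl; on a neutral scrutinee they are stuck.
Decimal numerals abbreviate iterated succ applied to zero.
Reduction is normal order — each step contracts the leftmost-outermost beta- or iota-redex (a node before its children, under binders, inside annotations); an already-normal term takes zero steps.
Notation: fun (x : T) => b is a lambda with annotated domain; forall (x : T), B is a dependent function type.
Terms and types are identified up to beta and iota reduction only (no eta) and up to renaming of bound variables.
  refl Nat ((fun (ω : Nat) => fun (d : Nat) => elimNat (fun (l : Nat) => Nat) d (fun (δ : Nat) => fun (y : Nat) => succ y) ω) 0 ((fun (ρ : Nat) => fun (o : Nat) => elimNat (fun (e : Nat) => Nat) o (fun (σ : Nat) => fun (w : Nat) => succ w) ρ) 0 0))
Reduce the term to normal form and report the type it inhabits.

normal form:
  refl Nat 0
the term's type:
  Eq Nat 0 0


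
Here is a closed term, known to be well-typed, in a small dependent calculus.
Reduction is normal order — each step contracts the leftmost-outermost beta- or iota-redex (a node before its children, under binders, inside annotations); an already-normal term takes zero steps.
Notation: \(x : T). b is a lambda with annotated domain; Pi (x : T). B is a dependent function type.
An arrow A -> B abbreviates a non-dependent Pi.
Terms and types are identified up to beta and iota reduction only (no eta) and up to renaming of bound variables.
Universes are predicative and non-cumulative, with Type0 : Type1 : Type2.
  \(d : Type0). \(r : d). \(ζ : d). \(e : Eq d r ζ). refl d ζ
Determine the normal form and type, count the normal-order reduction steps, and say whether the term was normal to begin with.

resulting normal form:
  \(d : Type0). \(r : d). \(ζ : d). \(e : Eq d r ζ). refl d ζ
the term's type:
  Pi (d : Type0). Pi (r : d). Pi (ζ : d). Eq d r ζ -> Eq d ζ ζ
reduction steps (normal order): 0
started in normal form: yes


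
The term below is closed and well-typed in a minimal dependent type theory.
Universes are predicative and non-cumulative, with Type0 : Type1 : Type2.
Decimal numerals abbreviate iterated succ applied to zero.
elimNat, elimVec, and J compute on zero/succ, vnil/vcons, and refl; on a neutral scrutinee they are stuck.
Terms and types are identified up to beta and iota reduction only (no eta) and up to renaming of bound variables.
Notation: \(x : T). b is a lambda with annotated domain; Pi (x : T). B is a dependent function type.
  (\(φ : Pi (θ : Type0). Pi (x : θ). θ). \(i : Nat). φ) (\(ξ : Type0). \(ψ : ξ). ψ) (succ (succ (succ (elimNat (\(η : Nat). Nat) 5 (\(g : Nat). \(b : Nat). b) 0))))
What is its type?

inferred type:
  Pi (φ : Type0). Pi (θ : φ). φ


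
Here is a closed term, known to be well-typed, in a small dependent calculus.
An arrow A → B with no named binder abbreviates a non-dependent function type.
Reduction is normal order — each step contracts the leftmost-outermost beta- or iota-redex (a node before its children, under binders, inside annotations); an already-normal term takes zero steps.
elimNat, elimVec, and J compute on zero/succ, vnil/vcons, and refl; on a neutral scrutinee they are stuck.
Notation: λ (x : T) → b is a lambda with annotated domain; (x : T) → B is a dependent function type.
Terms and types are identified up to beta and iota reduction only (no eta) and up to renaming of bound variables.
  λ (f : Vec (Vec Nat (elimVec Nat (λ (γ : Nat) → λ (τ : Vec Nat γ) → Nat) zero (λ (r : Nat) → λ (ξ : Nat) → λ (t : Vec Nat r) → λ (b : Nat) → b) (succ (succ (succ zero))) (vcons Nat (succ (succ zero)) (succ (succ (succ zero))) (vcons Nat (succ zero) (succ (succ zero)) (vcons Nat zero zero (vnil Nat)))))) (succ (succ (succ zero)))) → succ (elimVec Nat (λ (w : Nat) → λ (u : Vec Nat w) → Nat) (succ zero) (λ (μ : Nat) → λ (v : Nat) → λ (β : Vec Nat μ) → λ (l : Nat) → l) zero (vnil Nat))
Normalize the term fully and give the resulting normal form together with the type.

reduced normal form:
  λ (f : Vec (Vec Nat zero) (succ (succ (succ zero)))) → succ (succ zero)
inferred type:
  Vec (Vec Nat zero) (succ (succ (succ zero))) → Nat


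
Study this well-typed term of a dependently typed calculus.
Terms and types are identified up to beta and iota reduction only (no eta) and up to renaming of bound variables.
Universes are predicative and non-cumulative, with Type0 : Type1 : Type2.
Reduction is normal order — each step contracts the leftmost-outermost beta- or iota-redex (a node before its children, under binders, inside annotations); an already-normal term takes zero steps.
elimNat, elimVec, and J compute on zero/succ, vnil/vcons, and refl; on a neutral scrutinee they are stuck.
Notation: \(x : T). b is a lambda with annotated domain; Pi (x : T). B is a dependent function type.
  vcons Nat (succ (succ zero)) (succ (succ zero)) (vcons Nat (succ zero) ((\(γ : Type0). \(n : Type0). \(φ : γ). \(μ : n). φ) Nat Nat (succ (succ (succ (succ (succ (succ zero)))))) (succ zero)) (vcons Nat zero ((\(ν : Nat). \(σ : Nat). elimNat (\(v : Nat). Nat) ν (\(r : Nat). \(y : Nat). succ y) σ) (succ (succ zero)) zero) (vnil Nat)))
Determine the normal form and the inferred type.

resulting normal form:
  vcons Nat (succ (succ zero)) (succ (succ zero)) (vcons Nat (succ zero) (succ (succ (succ (succ (succ (succ zero)))))) (vcons Nat zero (succ (succ zero)) (vnil Nat)))
inferred type:
  Vec Nat (succ (succ (succ zero)))
observation: the term reaches its normal form after 7 normal-order steps.


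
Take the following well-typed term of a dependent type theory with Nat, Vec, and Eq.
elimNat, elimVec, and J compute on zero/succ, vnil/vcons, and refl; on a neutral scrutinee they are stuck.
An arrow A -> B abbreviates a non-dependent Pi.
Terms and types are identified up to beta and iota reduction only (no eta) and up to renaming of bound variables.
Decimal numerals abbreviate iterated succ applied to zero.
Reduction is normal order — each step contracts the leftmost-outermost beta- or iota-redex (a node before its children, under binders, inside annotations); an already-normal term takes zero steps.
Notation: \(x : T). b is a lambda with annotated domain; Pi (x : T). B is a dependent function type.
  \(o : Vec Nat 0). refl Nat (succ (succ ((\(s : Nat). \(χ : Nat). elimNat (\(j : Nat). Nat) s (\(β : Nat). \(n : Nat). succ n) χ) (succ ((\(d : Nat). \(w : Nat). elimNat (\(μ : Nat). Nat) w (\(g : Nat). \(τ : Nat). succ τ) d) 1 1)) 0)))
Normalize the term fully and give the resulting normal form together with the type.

resulting normal form:
  \(o : Vec Nat 0). refl Nat 5
type:
  Vec Nat 0 -> Eq Nat 5 5
observation: reduction starts at a beta-redex, and 9 normal-order steps reach the normal form.


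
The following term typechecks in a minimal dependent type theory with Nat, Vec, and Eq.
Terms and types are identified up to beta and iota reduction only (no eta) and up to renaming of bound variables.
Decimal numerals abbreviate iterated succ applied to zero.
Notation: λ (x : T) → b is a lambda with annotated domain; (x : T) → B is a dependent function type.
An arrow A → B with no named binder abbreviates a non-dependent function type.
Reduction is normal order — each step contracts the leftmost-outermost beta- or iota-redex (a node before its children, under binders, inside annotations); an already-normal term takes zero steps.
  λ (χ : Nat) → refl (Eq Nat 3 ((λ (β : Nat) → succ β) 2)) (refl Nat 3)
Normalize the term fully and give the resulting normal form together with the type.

normal form:
  λ (χ : Nat) → refl (Eq Nat 3 3) (refl Nat 3)
the term's type:
  Nat → Eq (Eq Nat 3 3) (refl Nat 3) (refl Nat 3)


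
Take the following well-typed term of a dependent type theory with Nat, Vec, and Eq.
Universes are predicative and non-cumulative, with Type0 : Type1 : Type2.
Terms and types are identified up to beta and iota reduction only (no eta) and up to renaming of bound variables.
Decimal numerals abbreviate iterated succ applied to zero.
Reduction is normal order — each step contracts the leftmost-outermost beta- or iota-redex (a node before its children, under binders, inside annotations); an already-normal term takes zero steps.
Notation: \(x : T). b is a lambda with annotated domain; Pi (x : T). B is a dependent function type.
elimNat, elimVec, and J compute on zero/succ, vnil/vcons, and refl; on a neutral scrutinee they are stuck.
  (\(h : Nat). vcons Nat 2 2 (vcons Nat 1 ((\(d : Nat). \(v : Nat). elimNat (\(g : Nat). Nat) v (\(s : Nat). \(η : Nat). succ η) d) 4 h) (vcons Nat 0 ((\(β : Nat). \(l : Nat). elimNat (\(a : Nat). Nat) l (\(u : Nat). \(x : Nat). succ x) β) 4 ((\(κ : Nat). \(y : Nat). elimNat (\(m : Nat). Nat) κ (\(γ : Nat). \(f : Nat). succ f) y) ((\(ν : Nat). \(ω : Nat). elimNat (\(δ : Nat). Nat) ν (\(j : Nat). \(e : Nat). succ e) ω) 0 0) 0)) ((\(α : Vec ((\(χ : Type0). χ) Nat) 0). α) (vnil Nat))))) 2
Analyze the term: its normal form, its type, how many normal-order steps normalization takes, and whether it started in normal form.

normal form:
  vcons Nat 2 2 (vcons Nat 1 6 (vcons Nat 0 4 (vnil Nat)))
type:
  Vec Nat 3
normal-order step count: 38
started in normal form: no
first contracted redex: a beta-redex


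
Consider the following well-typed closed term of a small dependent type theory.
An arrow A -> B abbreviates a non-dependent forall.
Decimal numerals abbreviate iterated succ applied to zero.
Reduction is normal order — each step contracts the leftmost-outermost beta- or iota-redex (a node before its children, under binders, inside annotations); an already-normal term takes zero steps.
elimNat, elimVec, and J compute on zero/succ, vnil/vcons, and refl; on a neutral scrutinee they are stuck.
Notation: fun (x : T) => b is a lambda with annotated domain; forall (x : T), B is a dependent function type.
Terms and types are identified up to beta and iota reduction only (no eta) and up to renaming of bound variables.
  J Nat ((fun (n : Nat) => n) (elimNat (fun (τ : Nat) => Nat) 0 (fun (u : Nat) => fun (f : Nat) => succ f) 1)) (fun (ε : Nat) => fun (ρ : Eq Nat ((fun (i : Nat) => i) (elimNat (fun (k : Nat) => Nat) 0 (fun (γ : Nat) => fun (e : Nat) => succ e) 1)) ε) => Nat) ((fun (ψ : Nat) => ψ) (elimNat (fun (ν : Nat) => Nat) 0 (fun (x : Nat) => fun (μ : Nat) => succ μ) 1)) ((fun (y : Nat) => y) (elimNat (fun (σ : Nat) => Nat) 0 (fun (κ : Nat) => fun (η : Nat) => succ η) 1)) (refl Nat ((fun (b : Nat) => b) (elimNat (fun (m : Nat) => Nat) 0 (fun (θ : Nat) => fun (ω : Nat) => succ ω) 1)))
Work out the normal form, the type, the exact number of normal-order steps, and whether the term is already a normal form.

reduced normal form:
  1
inferred type:
  Nat
normal-order step count: 6
started in normal form: no
first redex: a J iota-redex


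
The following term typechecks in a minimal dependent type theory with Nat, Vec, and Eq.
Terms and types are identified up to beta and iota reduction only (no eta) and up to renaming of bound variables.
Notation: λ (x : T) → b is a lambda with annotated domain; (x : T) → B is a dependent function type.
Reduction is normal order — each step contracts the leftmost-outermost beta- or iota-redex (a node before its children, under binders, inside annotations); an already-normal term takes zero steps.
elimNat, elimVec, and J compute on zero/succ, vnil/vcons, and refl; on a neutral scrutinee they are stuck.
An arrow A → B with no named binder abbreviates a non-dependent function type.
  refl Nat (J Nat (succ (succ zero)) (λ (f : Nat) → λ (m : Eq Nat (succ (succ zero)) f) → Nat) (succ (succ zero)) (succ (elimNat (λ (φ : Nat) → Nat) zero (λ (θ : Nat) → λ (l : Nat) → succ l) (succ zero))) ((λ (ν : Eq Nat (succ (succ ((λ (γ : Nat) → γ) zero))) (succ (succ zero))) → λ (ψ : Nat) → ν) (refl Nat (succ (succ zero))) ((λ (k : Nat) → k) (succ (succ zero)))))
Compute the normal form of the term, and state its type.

resulting normal form:
  refl Nat (succ (succ zero))
type:
  Eq Nat (succ (succ zero)) (succ (succ zero))


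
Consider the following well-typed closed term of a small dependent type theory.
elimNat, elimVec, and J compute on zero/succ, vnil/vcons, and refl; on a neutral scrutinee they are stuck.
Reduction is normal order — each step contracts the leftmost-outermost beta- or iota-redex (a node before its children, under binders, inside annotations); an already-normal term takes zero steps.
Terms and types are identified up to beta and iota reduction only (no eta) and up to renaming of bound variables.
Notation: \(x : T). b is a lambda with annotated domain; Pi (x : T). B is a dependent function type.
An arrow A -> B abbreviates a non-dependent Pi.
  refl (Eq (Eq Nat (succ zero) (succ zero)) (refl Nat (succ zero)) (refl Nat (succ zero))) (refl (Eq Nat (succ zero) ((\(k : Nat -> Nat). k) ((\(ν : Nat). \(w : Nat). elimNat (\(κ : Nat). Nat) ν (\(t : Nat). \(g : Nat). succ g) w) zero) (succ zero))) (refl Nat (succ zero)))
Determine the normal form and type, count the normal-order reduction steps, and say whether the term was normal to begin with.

reduced normal form:
  refl (Eq (Eq Nat (succ zero) (succ zero)) (refl Nat (succ zero)) (refl Nat (succ zero))) (refl (Eq Nat (succ zero) (succ zero)) (refl Nat (succ zero)))
the term's type:
  Eq (Eq (Eq Nat (succ zero) (succ zero)) (refl Nat (succ zero)) (refl Nat (succ zero))) (refl (Eq Nat (succ zero) (succ zero)) (refl Nat (succ zero))) (refl (Eq Nat (succ zero) (succ zero)) (refl Nat (succ zero)))
normal-order step count: 7
term was already normal: no
first redex: a beta-redex


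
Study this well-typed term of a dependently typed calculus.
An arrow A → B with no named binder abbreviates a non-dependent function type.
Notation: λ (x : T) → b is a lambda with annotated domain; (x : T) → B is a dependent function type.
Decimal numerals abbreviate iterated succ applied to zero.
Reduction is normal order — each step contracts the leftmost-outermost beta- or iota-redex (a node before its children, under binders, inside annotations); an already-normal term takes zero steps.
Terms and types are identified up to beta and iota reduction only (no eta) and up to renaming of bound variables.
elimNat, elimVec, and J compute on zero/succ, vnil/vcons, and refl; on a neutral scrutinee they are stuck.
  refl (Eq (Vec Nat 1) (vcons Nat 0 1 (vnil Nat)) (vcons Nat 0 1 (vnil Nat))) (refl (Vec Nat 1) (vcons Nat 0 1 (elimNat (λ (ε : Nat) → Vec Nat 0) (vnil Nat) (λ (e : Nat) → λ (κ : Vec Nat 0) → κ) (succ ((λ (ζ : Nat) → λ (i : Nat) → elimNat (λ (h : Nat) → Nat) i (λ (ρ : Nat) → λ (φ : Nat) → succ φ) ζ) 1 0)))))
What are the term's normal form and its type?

normal form:
  refl (Eq (Vec Nat 1) (vcons Nat 0 1 (vnil Nat)) (vcons Nat 0 1 (vnil Nat))) (refl (Vec Nat 1) (vcons Nat 0 1 (vnil Nat)))
inferred type:
  Eq (Eq (Vec Nat 1) (vcons Nat 0 1 (vnil Nat)) (vcons Nat 0 1 (vnil Nat))) (refl (Vec Nat 1) (vcons Nat 0 1 (vnil Nat))) (refl (Vec Nat 1) (vcons Nat 0 1 (vnil Nat)))
observation: the term reaches its normal form after 13 normal-order steps.


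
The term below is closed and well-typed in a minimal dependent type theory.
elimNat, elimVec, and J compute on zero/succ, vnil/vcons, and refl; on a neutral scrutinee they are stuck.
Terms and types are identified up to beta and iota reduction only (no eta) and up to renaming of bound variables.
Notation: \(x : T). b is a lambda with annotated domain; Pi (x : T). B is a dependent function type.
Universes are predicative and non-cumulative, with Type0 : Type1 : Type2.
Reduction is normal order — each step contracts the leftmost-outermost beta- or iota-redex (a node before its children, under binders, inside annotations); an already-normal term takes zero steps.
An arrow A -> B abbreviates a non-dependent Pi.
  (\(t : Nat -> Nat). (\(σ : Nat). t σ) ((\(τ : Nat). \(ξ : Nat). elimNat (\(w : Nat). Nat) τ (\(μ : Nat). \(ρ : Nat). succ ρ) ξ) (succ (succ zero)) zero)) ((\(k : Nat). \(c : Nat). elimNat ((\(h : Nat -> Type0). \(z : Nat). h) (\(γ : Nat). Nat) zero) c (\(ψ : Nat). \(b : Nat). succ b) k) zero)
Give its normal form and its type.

normal form:
  succ (succ zero)
the term's type:
  Nat


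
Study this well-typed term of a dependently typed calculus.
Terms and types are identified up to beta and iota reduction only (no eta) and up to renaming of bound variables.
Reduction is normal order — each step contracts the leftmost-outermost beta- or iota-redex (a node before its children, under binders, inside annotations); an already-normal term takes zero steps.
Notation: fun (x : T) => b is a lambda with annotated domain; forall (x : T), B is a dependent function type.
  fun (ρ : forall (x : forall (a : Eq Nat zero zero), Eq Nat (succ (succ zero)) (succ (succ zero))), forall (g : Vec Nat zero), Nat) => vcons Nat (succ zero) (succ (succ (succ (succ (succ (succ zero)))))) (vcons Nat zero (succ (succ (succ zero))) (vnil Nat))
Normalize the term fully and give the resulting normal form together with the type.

normal form:
  fun (ρ : forall (x : forall (a : Eq Nat zero zero), Eq Nat (succ (succ zero)) (succ (succ zero))), forall (g : Vec Nat zero), Nat) => vcons Nat (succ zero) (succ (succ (succ (succ (succ (succ zero)))))) (vcons Nat zero (succ (succ (succ zero))) (vnil Nat))
the term's type:
  forall (ρ : forall (x : forall (a : Eq Nat zero zero), Eq Nat (succ (succ zero)) (succ (succ zero))), forall (g : Vec Nat zero), Nat), Vec Nat (succ (succ zero))


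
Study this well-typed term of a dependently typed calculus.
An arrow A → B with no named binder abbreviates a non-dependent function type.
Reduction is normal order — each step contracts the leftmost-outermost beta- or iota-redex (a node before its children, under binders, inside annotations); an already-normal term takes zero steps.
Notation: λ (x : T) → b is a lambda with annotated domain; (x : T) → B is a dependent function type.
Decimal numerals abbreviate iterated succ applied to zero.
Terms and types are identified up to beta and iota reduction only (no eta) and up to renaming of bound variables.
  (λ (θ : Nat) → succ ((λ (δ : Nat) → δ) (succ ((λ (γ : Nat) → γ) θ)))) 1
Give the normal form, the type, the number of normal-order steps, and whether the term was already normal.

normal form:
  3
the term's type:
  Nat
steps to reach normal form (normal order): 3
term was already normal: no
first redex: a beta-redex


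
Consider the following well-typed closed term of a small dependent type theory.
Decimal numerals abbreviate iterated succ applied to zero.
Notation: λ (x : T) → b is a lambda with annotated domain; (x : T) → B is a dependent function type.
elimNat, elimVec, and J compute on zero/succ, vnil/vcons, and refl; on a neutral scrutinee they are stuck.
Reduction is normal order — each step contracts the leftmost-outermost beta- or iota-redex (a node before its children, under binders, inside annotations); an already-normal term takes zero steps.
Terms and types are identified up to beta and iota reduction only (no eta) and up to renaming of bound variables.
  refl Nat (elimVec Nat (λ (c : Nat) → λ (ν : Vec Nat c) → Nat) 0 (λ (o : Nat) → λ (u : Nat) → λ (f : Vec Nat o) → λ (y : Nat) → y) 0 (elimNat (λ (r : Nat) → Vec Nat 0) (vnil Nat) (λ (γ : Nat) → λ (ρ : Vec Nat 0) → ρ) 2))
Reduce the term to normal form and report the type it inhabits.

normal form:
  refl Nat 0
the term's type:
  Eq Nat 0 0
observation: the leftmost-outermost redex is an elimNat iota-redex, and normalization takes 8 steps.


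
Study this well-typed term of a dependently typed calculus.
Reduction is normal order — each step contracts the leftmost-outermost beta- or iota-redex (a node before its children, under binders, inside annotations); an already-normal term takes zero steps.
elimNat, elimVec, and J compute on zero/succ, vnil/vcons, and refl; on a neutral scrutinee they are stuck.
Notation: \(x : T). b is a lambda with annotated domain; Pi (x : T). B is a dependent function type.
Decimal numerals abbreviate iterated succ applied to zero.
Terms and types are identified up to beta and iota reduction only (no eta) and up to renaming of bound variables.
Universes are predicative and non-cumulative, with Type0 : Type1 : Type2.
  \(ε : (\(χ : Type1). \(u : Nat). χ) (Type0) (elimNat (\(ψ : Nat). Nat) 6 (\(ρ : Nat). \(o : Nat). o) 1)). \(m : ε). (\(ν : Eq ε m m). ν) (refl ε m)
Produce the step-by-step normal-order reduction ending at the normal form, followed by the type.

reduction (normal order):
  \(ε : (\(χ : Type1). \(u : Nat). χ) (Type0) (elimNat (\(ψ : Nat). Nat) 6 (\(ρ : Nat). \(o : Nat). o) 1)). \(m : ε). (\(ν : Eq ε m m). ν) (refl ε m)
  ~> \(ε : (\(χ : Nat). Type0) (elimNat (\(u : Nat). Nat) 6 (\(ψ : Nat). \(ρ : Nat). ρ) 1)). \(o : ε). (\(m : Eq ε o o). m) (refl ε o)
  ~> \(ε : Type0). \(χ : ε). (\(u : Eq ε χ χ). u) (refl ε χ)
  ~> \(ε : Type0). \(χ : ε). refl ε χ
the term's type:
  Pi (ε : Type0). Pi (χ : ε). Eq ε χ χ


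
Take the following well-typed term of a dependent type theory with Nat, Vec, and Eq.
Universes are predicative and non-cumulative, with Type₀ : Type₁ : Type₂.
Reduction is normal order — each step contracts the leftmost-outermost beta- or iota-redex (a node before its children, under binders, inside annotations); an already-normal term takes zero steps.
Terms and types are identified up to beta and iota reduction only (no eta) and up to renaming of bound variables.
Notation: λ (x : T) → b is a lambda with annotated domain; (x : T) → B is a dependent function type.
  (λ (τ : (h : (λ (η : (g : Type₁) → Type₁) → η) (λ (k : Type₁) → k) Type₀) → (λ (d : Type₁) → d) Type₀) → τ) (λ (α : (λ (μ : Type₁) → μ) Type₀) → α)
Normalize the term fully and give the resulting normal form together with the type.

reduced normal form:
  λ (τ : Type₀) → τ
type:
  (τ : Type₀) → Type₀
observation: the term reaches its normal form after 2 normal-order steps.


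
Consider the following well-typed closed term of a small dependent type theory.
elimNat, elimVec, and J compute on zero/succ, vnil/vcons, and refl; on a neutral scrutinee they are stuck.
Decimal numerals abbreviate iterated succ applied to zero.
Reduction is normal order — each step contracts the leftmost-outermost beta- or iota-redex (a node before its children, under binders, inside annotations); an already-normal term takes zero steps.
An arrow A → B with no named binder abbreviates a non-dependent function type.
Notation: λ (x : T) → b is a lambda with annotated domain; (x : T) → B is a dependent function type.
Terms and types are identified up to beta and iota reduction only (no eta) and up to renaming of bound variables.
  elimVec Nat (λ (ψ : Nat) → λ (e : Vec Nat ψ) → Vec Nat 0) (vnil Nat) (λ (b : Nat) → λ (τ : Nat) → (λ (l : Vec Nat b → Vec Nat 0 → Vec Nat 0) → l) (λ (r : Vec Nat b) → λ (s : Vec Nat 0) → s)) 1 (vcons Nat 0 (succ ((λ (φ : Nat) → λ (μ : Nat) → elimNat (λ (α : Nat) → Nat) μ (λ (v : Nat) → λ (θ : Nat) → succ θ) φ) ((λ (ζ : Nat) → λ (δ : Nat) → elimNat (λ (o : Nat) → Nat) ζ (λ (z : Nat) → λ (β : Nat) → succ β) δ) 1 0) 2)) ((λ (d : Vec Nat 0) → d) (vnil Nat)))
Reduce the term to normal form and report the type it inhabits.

reduced normal form:
  vnil Nat
the term's type:
  Vec Nat 0


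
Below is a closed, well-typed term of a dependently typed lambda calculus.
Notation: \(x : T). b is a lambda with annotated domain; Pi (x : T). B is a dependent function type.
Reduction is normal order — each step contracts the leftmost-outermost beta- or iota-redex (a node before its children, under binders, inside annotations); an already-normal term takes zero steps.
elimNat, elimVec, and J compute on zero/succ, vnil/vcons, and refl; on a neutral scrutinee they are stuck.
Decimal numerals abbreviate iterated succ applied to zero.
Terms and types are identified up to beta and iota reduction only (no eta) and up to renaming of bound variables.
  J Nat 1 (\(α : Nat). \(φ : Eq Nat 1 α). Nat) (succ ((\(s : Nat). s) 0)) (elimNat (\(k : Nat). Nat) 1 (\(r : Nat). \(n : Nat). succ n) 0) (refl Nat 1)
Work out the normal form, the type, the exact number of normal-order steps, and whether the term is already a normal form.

normal form:
  1
inferred type:
  Nat
reduction steps (normal order): 2
started in normal form: no
first redex: a J iota-redex


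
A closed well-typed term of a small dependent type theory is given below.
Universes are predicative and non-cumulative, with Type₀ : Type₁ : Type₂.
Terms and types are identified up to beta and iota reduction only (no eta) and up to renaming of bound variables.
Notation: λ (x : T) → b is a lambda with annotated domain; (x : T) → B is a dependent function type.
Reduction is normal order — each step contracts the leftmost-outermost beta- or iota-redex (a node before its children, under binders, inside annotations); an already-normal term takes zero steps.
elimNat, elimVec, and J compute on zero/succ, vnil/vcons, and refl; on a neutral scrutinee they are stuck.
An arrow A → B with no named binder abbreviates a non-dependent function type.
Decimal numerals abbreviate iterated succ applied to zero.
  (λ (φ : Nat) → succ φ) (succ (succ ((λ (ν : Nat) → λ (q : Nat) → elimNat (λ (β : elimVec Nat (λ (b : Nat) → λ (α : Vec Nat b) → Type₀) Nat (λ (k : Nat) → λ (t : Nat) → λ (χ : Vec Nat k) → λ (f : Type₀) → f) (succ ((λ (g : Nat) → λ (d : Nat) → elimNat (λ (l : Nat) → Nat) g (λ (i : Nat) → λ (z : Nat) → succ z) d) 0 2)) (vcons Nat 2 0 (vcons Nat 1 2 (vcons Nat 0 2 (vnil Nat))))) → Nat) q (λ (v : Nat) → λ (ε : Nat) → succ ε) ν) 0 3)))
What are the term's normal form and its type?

resulting normal form:
  6
type:
  Nat


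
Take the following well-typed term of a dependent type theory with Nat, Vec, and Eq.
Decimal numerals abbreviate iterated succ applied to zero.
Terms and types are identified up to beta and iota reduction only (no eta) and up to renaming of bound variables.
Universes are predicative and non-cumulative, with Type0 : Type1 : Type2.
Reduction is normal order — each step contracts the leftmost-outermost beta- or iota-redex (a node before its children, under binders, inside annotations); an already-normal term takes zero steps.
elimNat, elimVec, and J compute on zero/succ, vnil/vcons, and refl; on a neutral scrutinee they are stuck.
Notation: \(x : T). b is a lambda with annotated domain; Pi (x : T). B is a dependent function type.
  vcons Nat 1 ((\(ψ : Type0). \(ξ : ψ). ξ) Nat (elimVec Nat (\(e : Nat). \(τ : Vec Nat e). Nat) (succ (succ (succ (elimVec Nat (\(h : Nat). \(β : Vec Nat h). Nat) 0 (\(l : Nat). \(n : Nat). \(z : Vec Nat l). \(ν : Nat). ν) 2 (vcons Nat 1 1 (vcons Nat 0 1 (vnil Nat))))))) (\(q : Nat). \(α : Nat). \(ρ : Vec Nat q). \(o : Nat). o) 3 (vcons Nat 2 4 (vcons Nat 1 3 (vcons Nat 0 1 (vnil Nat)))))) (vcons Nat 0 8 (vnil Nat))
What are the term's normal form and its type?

normal form:
  vcons Nat 1 3 (vcons Nat 0 8 (vnil Nat))
inferred type:
  Vec Nat 2


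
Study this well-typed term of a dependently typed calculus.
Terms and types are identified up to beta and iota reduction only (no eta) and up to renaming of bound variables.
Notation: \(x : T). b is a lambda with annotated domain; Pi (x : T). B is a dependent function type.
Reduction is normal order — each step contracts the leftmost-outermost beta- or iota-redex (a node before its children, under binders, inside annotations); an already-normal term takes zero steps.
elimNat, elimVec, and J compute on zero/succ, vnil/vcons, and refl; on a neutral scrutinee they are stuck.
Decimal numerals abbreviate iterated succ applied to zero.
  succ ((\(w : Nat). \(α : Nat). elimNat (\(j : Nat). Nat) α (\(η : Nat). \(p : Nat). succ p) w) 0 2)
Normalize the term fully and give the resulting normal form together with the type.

resulting normal form:
  3
type:
  Nat
observation: 3 normal-order steps normalize the term, beginning with a beta-redex.


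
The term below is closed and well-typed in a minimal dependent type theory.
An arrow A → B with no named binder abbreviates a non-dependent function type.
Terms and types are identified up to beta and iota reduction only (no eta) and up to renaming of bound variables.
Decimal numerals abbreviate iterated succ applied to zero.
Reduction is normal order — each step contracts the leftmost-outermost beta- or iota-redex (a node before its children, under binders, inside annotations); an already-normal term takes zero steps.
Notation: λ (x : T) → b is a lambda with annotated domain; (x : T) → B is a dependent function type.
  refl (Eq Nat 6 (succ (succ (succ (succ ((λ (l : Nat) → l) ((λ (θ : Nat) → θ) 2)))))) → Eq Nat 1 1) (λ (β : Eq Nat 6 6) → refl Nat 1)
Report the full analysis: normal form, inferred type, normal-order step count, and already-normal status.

normal form:
  refl (Eq Nat 6 6 → Eq Nat 1 1) (λ (l : Eq Nat 6 6) → refl Nat 1)
inferred type:
  Eq (Eq Nat 6 6 → Eq Nat 1 1) (λ (l : Eq Nat 6 6) → refl Nat 1) (λ (θ : Eq Nat 6 6) → refl Nat 1)
normal-order step count: 2
term was already normal: no
first redex: a beta-redex


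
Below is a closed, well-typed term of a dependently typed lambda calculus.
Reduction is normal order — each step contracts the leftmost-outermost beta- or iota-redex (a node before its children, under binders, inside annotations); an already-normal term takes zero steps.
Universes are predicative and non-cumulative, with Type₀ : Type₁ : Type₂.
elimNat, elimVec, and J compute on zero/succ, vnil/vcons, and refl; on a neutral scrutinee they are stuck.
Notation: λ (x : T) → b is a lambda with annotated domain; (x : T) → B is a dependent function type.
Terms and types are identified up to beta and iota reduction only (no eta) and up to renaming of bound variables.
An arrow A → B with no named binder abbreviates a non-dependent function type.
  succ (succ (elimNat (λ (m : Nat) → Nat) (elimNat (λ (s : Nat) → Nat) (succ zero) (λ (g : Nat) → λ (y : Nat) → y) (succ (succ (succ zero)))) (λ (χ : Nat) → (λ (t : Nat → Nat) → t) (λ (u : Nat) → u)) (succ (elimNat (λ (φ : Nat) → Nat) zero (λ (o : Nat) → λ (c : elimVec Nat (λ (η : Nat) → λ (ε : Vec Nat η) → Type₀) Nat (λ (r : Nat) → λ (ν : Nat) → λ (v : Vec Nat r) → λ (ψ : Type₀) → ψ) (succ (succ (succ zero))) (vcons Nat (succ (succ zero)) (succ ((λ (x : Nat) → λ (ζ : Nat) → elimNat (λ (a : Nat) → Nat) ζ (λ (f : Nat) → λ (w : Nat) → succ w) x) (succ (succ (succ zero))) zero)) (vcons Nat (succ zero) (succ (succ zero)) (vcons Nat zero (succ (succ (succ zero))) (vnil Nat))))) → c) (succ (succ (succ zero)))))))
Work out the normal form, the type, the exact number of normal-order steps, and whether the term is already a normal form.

resulting normal form:
  succ (succ (succ zero))
the term's type:
  Nat
reduction steps (normal order): 26
already normal: no
first redex: an elimNat iota-redex


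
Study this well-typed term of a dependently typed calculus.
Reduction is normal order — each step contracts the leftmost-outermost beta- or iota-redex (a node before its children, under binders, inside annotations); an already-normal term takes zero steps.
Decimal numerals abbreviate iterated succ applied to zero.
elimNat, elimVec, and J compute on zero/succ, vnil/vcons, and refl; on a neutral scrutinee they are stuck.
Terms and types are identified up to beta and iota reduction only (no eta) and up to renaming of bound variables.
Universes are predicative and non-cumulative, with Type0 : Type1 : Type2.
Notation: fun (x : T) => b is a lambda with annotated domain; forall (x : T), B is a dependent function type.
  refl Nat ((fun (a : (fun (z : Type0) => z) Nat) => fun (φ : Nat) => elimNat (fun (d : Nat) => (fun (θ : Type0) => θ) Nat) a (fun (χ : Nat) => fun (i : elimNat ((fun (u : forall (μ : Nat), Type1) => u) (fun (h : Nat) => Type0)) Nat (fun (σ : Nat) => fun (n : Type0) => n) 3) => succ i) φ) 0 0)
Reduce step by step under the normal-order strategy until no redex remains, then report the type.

normal-order reduction sequence:
  refl Nat ((fun (a : (fun (z : Type0) => z) Nat) => fun (φ : Nat) => elimNat (fun (d : Nat) => (fun (θ : Type0) => θ) Nat) a (fun (χ : Nat) => fun (i : elimNat ((fun (u : forall (μ : Nat), Type1) => u) (fun (h : Nat) => Type0)) Nat (fun (σ : Nat) => fun (n : Type0) => n) 3) => succ i) φ) 0 0)
  ~> refl Nat ((fun (a : Nat) => elimNat (fun (z : Nat) => (fun (φ : Type0) => φ) Nat) 0 (fun (d : Nat) => fun (θ : elimNat ((fun (χ : forall (i : Nat), Type1) => χ) (fun (u : Nat) => Type0)) Nat (fun (μ : Nat) => fun (h : Type0) => h) 3) => succ θ) a) 0)
  ~> refl Nat (elimNat (fun (a : Nat) => (fun (z : Type0) => z) Nat) 0 (fun (φ : Nat) => fun (d : elimNat ((fun (θ : forall (χ : Nat), Type1) => θ) (fun (i : Nat) => Type0)) Nat (fun (u : Nat) => fun (μ : Type0) => μ) 3) => succ d) 0)
  ~> refl Nat 0
the term's type:
  Eq Nat 0 0
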